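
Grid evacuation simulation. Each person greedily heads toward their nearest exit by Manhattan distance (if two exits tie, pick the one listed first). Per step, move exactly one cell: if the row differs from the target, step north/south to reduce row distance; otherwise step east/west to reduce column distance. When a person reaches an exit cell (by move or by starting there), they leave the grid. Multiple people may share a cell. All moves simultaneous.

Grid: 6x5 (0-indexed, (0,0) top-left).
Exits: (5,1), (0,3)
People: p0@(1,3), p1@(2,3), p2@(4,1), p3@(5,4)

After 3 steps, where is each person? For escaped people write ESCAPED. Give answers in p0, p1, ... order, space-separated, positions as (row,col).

Step 1: p0:(1,3)->(0,3)->EXIT | p1:(2,3)->(1,3) | p2:(4,1)->(5,1)->EXIT | p3:(5,4)->(5,3)
Step 2: p0:escaped | p1:(1,3)->(0,3)->EXIT | p2:escaped | p3:(5,3)->(5,2)
Step 3: p0:escaped | p1:escaped | p2:escaped | p3:(5,2)->(5,1)->EXIT

ESCAPED ESCAPED ESCAPED ESCAPED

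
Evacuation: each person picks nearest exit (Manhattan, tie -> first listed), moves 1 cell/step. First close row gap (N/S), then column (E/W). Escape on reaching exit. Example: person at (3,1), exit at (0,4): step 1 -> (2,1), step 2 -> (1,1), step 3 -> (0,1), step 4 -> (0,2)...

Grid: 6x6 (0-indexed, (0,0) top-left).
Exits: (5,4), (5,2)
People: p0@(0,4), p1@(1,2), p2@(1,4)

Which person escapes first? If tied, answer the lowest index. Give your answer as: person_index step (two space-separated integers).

Answer: 1 4

Derivation:
Step 1: p0:(0,4)->(1,4) | p1:(1,2)->(2,2) | p2:(1,4)->(2,4)
Step 2: p0:(1,4)->(2,4) | p1:(2,2)->(3,2) | p2:(2,4)->(3,4)
Step 3: p0:(2,4)->(3,4) | p1:(3,2)->(4,2) | p2:(3,4)->(4,4)
Step 4: p0:(3,4)->(4,4) | p1:(4,2)->(5,2)->EXIT | p2:(4,4)->(5,4)->EXIT
Step 5: p0:(4,4)->(5,4)->EXIT | p1:escaped | p2:escaped
Exit steps: [5, 4, 4]
First to escape: p1 at step 4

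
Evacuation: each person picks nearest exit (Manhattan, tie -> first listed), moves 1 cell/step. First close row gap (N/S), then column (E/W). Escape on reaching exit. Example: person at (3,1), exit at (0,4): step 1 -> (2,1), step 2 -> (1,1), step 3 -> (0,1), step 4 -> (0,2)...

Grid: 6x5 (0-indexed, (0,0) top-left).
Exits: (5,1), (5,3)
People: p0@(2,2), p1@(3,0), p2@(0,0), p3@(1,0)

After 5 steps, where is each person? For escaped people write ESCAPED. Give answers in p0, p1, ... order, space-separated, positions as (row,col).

Step 1: p0:(2,2)->(3,2) | p1:(3,0)->(4,0) | p2:(0,0)->(1,0) | p3:(1,0)->(2,0)
Step 2: p0:(3,2)->(4,2) | p1:(4,0)->(5,0) | p2:(1,0)->(2,0) | p3:(2,0)->(3,0)
Step 3: p0:(4,2)->(5,2) | p1:(5,0)->(5,1)->EXIT | p2:(2,0)->(3,0) | p3:(3,0)->(4,0)
Step 4: p0:(5,2)->(5,1)->EXIT | p1:escaped | p2:(3,0)->(4,0) | p3:(4,0)->(5,0)
Step 5: p0:escaped | p1:escaped | p2:(4,0)->(5,0) | p3:(5,0)->(5,1)->EXIT

ESCAPED ESCAPED (5,0) ESCAPED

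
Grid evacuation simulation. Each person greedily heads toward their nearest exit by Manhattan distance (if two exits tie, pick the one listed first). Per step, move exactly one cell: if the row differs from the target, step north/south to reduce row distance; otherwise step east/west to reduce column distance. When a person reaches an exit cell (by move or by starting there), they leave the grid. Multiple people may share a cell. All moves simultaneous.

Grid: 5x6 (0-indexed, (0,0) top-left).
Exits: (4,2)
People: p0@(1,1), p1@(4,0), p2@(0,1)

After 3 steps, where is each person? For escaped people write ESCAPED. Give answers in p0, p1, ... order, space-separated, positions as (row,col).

Step 1: p0:(1,1)->(2,1) | p1:(4,0)->(4,1) | p2:(0,1)->(1,1)
Step 2: p0:(2,1)->(3,1) | p1:(4,1)->(4,2)->EXIT | p2:(1,1)->(2,1)
Step 3: p0:(3,1)->(4,1) | p1:escaped | p2:(2,1)->(3,1)

(4,1) ESCAPED (3,1)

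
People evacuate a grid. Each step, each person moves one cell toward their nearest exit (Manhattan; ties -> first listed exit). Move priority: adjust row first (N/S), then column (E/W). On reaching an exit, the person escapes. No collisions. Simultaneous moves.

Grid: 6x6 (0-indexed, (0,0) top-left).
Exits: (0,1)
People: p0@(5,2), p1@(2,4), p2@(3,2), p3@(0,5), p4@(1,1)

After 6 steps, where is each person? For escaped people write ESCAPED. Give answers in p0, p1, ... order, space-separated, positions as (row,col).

Step 1: p0:(5,2)->(4,2) | p1:(2,4)->(1,4) | p2:(3,2)->(2,2) | p3:(0,5)->(0,4) | p4:(1,1)->(0,1)->EXIT
Step 2: p0:(4,2)->(3,2) | p1:(1,4)->(0,4) | p2:(2,2)->(1,2) | p3:(0,4)->(0,3) | p4:escaped
Step 3: p0:(3,2)->(2,2) | p1:(0,4)->(0,3) | p2:(1,2)->(0,2) | p3:(0,3)->(0,2) | p4:escaped
Step 4: p0:(2,2)->(1,2) | p1:(0,3)->(0,2) | p2:(0,2)->(0,1)->EXIT | p3:(0,2)->(0,1)->EXIT | p4:escaped
Step 5: p0:(1,2)->(0,2) | p1:(0,2)->(0,1)->EXIT | p2:escaped | p3:escaped | p4:escaped
Step 6: p0:(0,2)->(0,1)->EXIT | p1:escaped | p2:escaped | p3:escaped | p4:escaped

ESCAPED ESCAPED ESCAPED ESCAPED ESCAPED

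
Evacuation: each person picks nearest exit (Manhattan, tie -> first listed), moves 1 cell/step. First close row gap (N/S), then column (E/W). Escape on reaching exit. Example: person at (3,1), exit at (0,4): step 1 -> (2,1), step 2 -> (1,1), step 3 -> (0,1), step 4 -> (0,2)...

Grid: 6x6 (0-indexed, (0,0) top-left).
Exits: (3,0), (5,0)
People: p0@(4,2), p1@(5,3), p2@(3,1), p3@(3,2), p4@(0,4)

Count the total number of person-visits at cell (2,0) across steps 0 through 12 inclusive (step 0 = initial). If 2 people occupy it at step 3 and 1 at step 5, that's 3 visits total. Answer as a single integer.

Answer: 0

Derivation:
Step 0: p0@(4,2) p1@(5,3) p2@(3,1) p3@(3,2) p4@(0,4) -> at (2,0): 0 [-], cum=0
Step 1: p0@(3,2) p1@(5,2) p2@ESC p3@(3,1) p4@(1,4) -> at (2,0): 0 [-], cum=0
Step 2: p0@(3,1) p1@(5,1) p2@ESC p3@ESC p4@(2,4) -> at (2,0): 0 [-], cum=0
Step 3: p0@ESC p1@ESC p2@ESC p3@ESC p4@(3,4) -> at (2,0): 0 [-], cum=0
Step 4: p0@ESC p1@ESC p2@ESC p3@ESC p4@(3,3) -> at (2,0): 0 [-], cum=0
Step 5: p0@ESC p1@ESC p2@ESC p3@ESC p4@(3,2) -> at (2,0): 0 [-], cum=0
Step 6: p0@ESC p1@ESC p2@ESC p3@ESC p4@(3,1) -> at (2,0): 0 [-], cum=0
Step 7: p0@ESC p1@ESC p2@ESC p3@ESC p4@ESC -> at (2,0): 0 [-], cum=0
Total visits = 0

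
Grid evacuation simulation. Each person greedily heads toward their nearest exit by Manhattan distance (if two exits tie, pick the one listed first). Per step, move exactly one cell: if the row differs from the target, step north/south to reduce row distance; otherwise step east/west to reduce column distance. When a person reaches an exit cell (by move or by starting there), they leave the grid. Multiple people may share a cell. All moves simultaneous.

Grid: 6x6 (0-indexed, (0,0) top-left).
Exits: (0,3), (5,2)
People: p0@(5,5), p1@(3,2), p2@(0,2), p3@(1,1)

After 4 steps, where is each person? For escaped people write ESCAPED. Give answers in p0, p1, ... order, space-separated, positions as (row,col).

Step 1: p0:(5,5)->(5,4) | p1:(3,2)->(4,2) | p2:(0,2)->(0,3)->EXIT | p3:(1,1)->(0,1)
Step 2: p0:(5,4)->(5,3) | p1:(4,2)->(5,2)->EXIT | p2:escaped | p3:(0,1)->(0,2)
Step 3: p0:(5,3)->(5,2)->EXIT | p1:escaped | p2:escaped | p3:(0,2)->(0,3)->EXIT

ESCAPED ESCAPED ESCAPED ESCAPED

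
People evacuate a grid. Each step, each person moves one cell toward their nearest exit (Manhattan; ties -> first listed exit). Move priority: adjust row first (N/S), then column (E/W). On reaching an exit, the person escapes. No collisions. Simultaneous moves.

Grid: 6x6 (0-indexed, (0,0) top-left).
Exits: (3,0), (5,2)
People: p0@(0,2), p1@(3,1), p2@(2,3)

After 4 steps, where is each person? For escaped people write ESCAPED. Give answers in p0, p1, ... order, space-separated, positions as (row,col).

Step 1: p0:(0,2)->(1,2) | p1:(3,1)->(3,0)->EXIT | p2:(2,3)->(3,3)
Step 2: p0:(1,2)->(2,2) | p1:escaped | p2:(3,3)->(3,2)
Step 3: p0:(2,2)->(3,2) | p1:escaped | p2:(3,2)->(3,1)
Step 4: p0:(3,2)->(3,1) | p1:escaped | p2:(3,1)->(3,0)->EXIT

(3,1) ESCAPED ESCAPED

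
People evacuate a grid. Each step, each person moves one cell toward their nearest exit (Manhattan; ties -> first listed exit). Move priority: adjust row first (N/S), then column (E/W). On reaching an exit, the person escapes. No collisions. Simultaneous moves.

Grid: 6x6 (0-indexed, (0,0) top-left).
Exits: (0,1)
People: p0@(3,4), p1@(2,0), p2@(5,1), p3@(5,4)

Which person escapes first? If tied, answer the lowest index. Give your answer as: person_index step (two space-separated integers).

Step 1: p0:(3,4)->(2,4) | p1:(2,0)->(1,0) | p2:(5,1)->(4,1) | p3:(5,4)->(4,4)
Step 2: p0:(2,4)->(1,4) | p1:(1,0)->(0,0) | p2:(4,1)->(3,1) | p3:(4,4)->(3,4)
Step 3: p0:(1,4)->(0,4) | p1:(0,0)->(0,1)->EXIT | p2:(3,1)->(2,1) | p3:(3,4)->(2,4)
Step 4: p0:(0,4)->(0,3) | p1:escaped | p2:(2,1)->(1,1) | p3:(2,4)->(1,4)
Step 5: p0:(0,3)->(0,2) | p1:escaped | p2:(1,1)->(0,1)->EXIT | p3:(1,4)->(0,4)
Step 6: p0:(0,2)->(0,1)->EXIT | p1:escaped | p2:escaped | p3:(0,4)->(0,3)
Step 7: p0:escaped | p1:escaped | p2:escaped | p3:(0,3)->(0,2)
Step 8: p0:escaped | p1:escaped | p2:escaped | p3:(0,2)->(0,1)->EXIT
Exit steps: [6, 3, 5, 8]
First to escape: p1 at step 3

Answer: 1 3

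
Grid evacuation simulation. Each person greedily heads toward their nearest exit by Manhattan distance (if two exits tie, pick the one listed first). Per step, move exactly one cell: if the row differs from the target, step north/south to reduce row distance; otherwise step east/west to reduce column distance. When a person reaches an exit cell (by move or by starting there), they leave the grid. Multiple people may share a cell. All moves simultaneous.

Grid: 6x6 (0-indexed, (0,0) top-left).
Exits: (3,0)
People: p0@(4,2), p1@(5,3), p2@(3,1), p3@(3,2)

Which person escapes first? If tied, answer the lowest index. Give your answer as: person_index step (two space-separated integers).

Step 1: p0:(4,2)->(3,2) | p1:(5,3)->(4,3) | p2:(3,1)->(3,0)->EXIT | p3:(3,2)->(3,1)
Step 2: p0:(3,2)->(3,1) | p1:(4,3)->(3,3) | p2:escaped | p3:(3,1)->(3,0)->EXIT
Step 3: p0:(3,1)->(3,0)->EXIT | p1:(3,3)->(3,2) | p2:escaped | p3:escaped
Step 4: p0:escaped | p1:(3,2)->(3,1) | p2:escaped | p3:escaped
Step 5: p0:escaped | p1:(3,1)->(3,0)->EXIT | p2:escaped | p3:escaped
Exit steps: [3, 5, 1, 2]
First to escape: p2 at step 1

Answer: 2 1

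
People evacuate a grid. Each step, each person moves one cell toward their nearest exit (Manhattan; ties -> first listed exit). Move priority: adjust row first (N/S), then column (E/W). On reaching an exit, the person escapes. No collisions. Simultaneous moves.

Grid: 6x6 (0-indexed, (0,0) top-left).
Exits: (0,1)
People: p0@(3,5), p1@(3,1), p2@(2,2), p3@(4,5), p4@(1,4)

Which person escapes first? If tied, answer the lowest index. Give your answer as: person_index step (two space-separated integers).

Step 1: p0:(3,5)->(2,5) | p1:(3,1)->(2,1) | p2:(2,2)->(1,2) | p3:(4,5)->(3,5) | p4:(1,4)->(0,4)
Step 2: p0:(2,5)->(1,5) | p1:(2,1)->(1,1) | p2:(1,2)->(0,2) | p3:(3,5)->(2,5) | p4:(0,4)->(0,3)
Step 3: p0:(1,5)->(0,5) | p1:(1,1)->(0,1)->EXIT | p2:(0,2)->(0,1)->EXIT | p3:(2,5)->(1,5) | p4:(0,3)->(0,2)
Step 4: p0:(0,5)->(0,4) | p1:escaped | p2:escaped | p3:(1,5)->(0,5) | p4:(0,2)->(0,1)->EXIT
Step 5: p0:(0,4)->(0,3) | p1:escaped | p2:escaped | p3:(0,5)->(0,4) | p4:escaped
Step 6: p0:(0,3)->(0,2) | p1:escaped | p2:escaped | p3:(0,4)->(0,3) | p4:escaped
Step 7: p0:(0,2)->(0,1)->EXIT | p1:escaped | p2:escaped | p3:(0,3)->(0,2) | p4:escaped
Step 8: p0:escaped | p1:escaped | p2:escaped | p3:(0,2)->(0,1)->EXIT | p4:escaped
Exit steps: [7, 3, 3, 8, 4]
First to escape: p1 at step 3

Answer: 1 3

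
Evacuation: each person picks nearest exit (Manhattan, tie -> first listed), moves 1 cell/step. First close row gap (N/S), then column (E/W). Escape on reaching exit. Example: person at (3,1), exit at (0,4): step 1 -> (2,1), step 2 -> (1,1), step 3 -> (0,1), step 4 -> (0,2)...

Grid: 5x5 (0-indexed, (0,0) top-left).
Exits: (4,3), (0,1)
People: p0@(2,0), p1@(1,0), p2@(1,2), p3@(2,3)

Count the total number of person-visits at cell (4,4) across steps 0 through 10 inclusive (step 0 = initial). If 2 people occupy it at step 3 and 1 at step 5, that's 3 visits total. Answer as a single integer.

Answer: 0

Derivation:
Step 0: p0@(2,0) p1@(1,0) p2@(1,2) p3@(2,3) -> at (4,4): 0 [-], cum=0
Step 1: p0@(1,0) p1@(0,0) p2@(0,2) p3@(3,3) -> at (4,4): 0 [-], cum=0
Step 2: p0@(0,0) p1@ESC p2@ESC p3@ESC -> at (4,4): 0 [-], cum=0
Step 3: p0@ESC p1@ESC p2@ESC p3@ESC -> at (4,4): 0 [-], cum=0
Total visits = 0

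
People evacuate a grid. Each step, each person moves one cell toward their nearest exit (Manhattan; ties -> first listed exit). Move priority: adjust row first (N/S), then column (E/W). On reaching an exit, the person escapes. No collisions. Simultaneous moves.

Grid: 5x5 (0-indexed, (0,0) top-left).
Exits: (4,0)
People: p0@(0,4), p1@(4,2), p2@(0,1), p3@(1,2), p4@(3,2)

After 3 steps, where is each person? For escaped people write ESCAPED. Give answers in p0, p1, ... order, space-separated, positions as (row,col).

Step 1: p0:(0,4)->(1,4) | p1:(4,2)->(4,1) | p2:(0,1)->(1,1) | p3:(1,2)->(2,2) | p4:(3,2)->(4,2)
Step 2: p0:(1,4)->(2,4) | p1:(4,1)->(4,0)->EXIT | p2:(1,1)->(2,1) | p3:(2,2)->(3,2) | p4:(4,2)->(4,1)
Step 3: p0:(2,4)->(3,4) | p1:escaped | p2:(2,1)->(3,1) | p3:(3,2)->(4,2) | p4:(4,1)->(4,0)->EXIT

(3,4) ESCAPED (3,1) (4,2) ESCAPED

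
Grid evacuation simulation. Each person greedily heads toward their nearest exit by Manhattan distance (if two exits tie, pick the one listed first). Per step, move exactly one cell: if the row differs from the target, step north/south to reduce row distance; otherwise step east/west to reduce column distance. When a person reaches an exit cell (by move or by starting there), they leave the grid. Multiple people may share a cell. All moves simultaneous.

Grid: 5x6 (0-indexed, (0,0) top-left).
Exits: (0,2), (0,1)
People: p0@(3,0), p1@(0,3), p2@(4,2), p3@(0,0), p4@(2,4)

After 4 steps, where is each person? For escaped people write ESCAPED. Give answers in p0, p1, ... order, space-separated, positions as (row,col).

Step 1: p0:(3,0)->(2,0) | p1:(0,3)->(0,2)->EXIT | p2:(4,2)->(3,2) | p3:(0,0)->(0,1)->EXIT | p4:(2,4)->(1,4)
Step 2: p0:(2,0)->(1,0) | p1:escaped | p2:(3,2)->(2,2) | p3:escaped | p4:(1,4)->(0,4)
Step 3: p0:(1,0)->(0,0) | p1:escaped | p2:(2,2)->(1,2) | p3:escaped | p4:(0,4)->(0,3)
Step 4: p0:(0,0)->(0,1)->EXIT | p1:escaped | p2:(1,2)->(0,2)->EXIT | p3:escaped | p4:(0,3)->(0,2)->EXIT

ESCAPED ESCAPED ESCAPED ESCAPED ESCAPED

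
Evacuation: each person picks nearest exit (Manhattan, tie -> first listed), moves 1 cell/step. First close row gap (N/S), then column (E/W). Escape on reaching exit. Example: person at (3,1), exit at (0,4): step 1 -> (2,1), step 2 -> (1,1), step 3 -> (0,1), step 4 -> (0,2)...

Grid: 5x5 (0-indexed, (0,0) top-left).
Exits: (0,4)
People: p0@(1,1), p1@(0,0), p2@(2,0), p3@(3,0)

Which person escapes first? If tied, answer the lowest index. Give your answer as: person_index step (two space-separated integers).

Step 1: p0:(1,1)->(0,1) | p1:(0,0)->(0,1) | p2:(2,0)->(1,0) | p3:(3,0)->(2,0)
Step 2: p0:(0,1)->(0,2) | p1:(0,1)->(0,2) | p2:(1,0)->(0,0) | p3:(2,0)->(1,0)
Step 3: p0:(0,2)->(0,3) | p1:(0,2)->(0,3) | p2:(0,0)->(0,1) | p3:(1,0)->(0,0)
Step 4: p0:(0,3)->(0,4)->EXIT | p1:(0,3)->(0,4)->EXIT | p2:(0,1)->(0,2) | p3:(0,0)->(0,1)
Step 5: p0:escaped | p1:escaped | p2:(0,2)->(0,3) | p3:(0,1)->(0,2)
Step 6: p0:escaped | p1:escaped | p2:(0,3)->(0,4)->EXIT | p3:(0,2)->(0,3)
Step 7: p0:escaped | p1:escaped | p2:escaped | p3:(0,3)->(0,4)->EXIT
Exit steps: [4, 4, 6, 7]
First to escape: p0 at step 4

Answer: 0 4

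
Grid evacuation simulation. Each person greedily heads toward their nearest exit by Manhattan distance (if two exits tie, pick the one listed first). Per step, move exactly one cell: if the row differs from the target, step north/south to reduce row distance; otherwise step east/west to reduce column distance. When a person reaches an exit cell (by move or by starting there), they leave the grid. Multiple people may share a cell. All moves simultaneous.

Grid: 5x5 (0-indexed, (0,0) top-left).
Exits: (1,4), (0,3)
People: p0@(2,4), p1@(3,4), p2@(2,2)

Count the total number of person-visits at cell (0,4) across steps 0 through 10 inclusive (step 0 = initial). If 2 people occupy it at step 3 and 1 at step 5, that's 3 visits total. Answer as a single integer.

Answer: 0

Derivation:
Step 0: p0@(2,4) p1@(3,4) p2@(2,2) -> at (0,4): 0 [-], cum=0
Step 1: p0@ESC p1@(2,4) p2@(1,2) -> at (0,4): 0 [-], cum=0
Step 2: p0@ESC p1@ESC p2@(1,3) -> at (0,4): 0 [-], cum=0
Step 3: p0@ESC p1@ESC p2@ESC -> at (0,4): 0 [-], cum=0
Total visits = 0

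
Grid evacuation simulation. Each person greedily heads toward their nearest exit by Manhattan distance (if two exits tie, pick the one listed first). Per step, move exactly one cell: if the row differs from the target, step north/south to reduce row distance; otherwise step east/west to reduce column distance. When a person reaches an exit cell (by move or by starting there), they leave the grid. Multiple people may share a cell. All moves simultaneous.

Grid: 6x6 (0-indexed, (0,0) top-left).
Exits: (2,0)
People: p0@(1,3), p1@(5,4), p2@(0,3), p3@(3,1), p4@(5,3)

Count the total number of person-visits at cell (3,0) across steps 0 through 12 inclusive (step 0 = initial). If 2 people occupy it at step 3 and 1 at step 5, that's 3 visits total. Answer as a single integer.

Step 0: p0@(1,3) p1@(5,4) p2@(0,3) p3@(3,1) p4@(5,3) -> at (3,0): 0 [-], cum=0
Step 1: p0@(2,3) p1@(4,4) p2@(1,3) p3@(2,1) p4@(4,3) -> at (3,0): 0 [-], cum=0
Step 2: p0@(2,2) p1@(3,4) p2@(2,3) p3@ESC p4@(3,3) -> at (3,0): 0 [-], cum=0
Step 3: p0@(2,1) p1@(2,4) p2@(2,2) p3@ESC p4@(2,3) -> at (3,0): 0 [-], cum=0
Step 4: p0@ESC p1@(2,3) p2@(2,1) p3@ESC p4@(2,2) -> at (3,0): 0 [-], cum=0
Step 5: p0@ESC p1@(2,2) p2@ESC p3@ESC p4@(2,1) -> at (3,0): 0 [-], cum=0
Step 6: p0@ESC p1@(2,1) p2@ESC p3@ESC p4@ESC -> at (3,0): 0 [-], cum=0
Step 7: p0@ESC p1@ESC p2@ESC p3@ESC p4@ESC -> at (3,0): 0 [-], cum=0
Total visits = 0

Answer: 0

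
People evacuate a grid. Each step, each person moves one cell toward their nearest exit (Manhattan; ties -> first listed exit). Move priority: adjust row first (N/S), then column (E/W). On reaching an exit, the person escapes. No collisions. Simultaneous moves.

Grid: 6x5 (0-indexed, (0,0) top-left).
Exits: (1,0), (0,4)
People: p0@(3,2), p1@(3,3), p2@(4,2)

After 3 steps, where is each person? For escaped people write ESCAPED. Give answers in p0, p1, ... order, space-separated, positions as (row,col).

Step 1: p0:(3,2)->(2,2) | p1:(3,3)->(2,3) | p2:(4,2)->(3,2)
Step 2: p0:(2,2)->(1,2) | p1:(2,3)->(1,3) | p2:(3,2)->(2,2)
Step 3: p0:(1,2)->(1,1) | p1:(1,3)->(0,3) | p2:(2,2)->(1,2)

(1,1) (0,3) (1,2)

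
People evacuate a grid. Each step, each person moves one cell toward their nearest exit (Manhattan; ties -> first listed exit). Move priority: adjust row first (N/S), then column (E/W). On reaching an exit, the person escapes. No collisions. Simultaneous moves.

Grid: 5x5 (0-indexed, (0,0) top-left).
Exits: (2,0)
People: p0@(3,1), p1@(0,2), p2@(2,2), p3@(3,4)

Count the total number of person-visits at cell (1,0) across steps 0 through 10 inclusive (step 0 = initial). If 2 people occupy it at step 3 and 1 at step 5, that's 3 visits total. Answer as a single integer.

Step 0: p0@(3,1) p1@(0,2) p2@(2,2) p3@(3,4) -> at (1,0): 0 [-], cum=0
Step 1: p0@(2,1) p1@(1,2) p2@(2,1) p3@(2,4) -> at (1,0): 0 [-], cum=0
Step 2: p0@ESC p1@(2,2) p2@ESC p3@(2,3) -> at (1,0): 0 [-], cum=0
Step 3: p0@ESC p1@(2,1) p2@ESC p3@(2,2) -> at (1,0): 0 [-], cum=0
Step 4: p0@ESC p1@ESC p2@ESC p3@(2,1) -> at (1,0): 0 [-], cum=0
Step 5: p0@ESC p1@ESC p2@ESC p3@ESC -> at (1,0): 0 [-], cum=0
Total visits = 0

Answer: 0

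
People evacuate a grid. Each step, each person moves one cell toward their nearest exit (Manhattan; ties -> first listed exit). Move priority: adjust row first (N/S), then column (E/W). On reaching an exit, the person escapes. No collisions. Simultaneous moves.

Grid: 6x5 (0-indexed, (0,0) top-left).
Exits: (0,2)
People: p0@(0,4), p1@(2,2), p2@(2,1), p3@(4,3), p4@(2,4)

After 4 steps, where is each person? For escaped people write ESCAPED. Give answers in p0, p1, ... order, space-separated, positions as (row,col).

Step 1: p0:(0,4)->(0,3) | p1:(2,2)->(1,2) | p2:(2,1)->(1,1) | p3:(4,3)->(3,3) | p4:(2,4)->(1,4)
Step 2: p0:(0,3)->(0,2)->EXIT | p1:(1,2)->(0,2)->EXIT | p2:(1,1)->(0,1) | p3:(3,3)->(2,3) | p4:(1,4)->(0,4)
Step 3: p0:escaped | p1:escaped | p2:(0,1)->(0,2)->EXIT | p3:(2,3)->(1,3) | p4:(0,4)->(0,3)
Step 4: p0:escaped | p1:escaped | p2:escaped | p3:(1,3)->(0,3) | p4:(0,3)->(0,2)->EXIT

ESCAPED ESCAPED ESCAPED (0,3) ESCAPED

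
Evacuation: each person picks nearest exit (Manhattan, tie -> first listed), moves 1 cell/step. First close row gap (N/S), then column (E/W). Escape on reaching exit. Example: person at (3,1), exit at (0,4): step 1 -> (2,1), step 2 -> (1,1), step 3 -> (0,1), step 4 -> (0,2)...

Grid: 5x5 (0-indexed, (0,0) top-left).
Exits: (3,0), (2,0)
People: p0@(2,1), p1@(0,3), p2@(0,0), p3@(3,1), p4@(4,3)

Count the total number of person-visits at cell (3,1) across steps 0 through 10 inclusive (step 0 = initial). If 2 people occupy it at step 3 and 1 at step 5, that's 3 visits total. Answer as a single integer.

Answer: 2

Derivation:
Step 0: p0@(2,1) p1@(0,3) p2@(0,0) p3@(3,1) p4@(4,3) -> at (3,1): 1 [p3], cum=1
Step 1: p0@ESC p1@(1,3) p2@(1,0) p3@ESC p4@(3,3) -> at (3,1): 0 [-], cum=1
Step 2: p0@ESC p1@(2,3) p2@ESC p3@ESC p4@(3,2) -> at (3,1): 0 [-], cum=1
Step 3: p0@ESC p1@(2,2) p2@ESC p3@ESC p4@(3,1) -> at (3,1): 1 [p4], cum=2
Step 4: p0@ESC p1@(2,1) p2@ESC p3@ESC p4@ESC -> at (3,1): 0 [-], cum=2
Step 5: p0@ESC p1@ESC p2@ESC p3@ESC p4@ESC -> at (3,1): 0 [-], cum=2
Total visits = 2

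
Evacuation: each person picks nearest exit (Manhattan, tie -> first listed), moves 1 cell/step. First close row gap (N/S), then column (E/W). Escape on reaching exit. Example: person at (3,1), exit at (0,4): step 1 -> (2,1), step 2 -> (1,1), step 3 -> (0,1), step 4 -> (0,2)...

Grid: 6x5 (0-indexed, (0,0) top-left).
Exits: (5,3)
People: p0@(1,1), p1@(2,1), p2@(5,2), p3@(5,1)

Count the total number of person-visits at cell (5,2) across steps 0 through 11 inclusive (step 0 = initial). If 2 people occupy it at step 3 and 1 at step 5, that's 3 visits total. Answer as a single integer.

Step 0: p0@(1,1) p1@(2,1) p2@(5,2) p3@(5,1) -> at (5,2): 1 [p2], cum=1
Step 1: p0@(2,1) p1@(3,1) p2@ESC p3@(5,2) -> at (5,2): 1 [p3], cum=2
Step 2: p0@(3,1) p1@(4,1) p2@ESC p3@ESC -> at (5,2): 0 [-], cum=2
Step 3: p0@(4,1) p1@(5,1) p2@ESC p3@ESC -> at (5,2): 0 [-], cum=2
Step 4: p0@(5,1) p1@(5,2) p2@ESC p3@ESC -> at (5,2): 1 [p1], cum=3
Step 5: p0@(5,2) p1@ESC p2@ESC p3@ESC -> at (5,2): 1 [p0], cum=4
Step 6: p0@ESC p1@ESC p2@ESC p3@ESC -> at (5,2): 0 [-], cum=4
Total visits = 4

Answer: 4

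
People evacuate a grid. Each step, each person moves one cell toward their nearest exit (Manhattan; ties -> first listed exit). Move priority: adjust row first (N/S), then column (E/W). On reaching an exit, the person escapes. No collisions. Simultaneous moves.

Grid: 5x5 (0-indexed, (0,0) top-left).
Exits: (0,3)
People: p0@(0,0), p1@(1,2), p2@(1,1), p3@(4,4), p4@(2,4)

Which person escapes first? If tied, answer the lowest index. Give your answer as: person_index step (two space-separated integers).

Step 1: p0:(0,0)->(0,1) | p1:(1,2)->(0,2) | p2:(1,1)->(0,1) | p3:(4,4)->(3,4) | p4:(2,4)->(1,4)
Step 2: p0:(0,1)->(0,2) | p1:(0,2)->(0,3)->EXIT | p2:(0,1)->(0,2) | p3:(3,4)->(2,4) | p4:(1,4)->(0,4)
Step 3: p0:(0,2)->(0,3)->EXIT | p1:escaped | p2:(0,2)->(0,3)->EXIT | p3:(2,4)->(1,4) | p4:(0,4)->(0,3)->EXIT
Step 4: p0:escaped | p1:escaped | p2:escaped | p3:(1,4)->(0,4) | p4:escaped
Step 5: p0:escaped | p1:escaped | p2:escaped | p3:(0,4)->(0,3)->EXIT | p4:escaped
Exit steps: [3, 2, 3, 5, 3]
First to escape: p1 at step 2

Answer: 1 2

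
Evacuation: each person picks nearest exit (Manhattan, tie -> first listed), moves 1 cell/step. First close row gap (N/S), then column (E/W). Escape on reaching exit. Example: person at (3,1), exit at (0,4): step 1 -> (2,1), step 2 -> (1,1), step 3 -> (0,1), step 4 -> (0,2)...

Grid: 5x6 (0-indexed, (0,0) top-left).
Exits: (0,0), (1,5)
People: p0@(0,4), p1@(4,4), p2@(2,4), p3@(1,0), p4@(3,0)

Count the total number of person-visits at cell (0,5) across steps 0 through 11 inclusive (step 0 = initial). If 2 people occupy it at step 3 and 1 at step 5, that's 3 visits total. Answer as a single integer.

Answer: 0

Derivation:
Step 0: p0@(0,4) p1@(4,4) p2@(2,4) p3@(1,0) p4@(3,0) -> at (0,5): 0 [-], cum=0
Step 1: p0@(1,4) p1@(3,4) p2@(1,4) p3@ESC p4@(2,0) -> at (0,5): 0 [-], cum=0
Step 2: p0@ESC p1@(2,4) p2@ESC p3@ESC p4@(1,0) -> at (0,5): 0 [-], cum=0
Step 3: p0@ESC p1@(1,4) p2@ESC p3@ESC p4@ESC -> at (0,5): 0 [-], cum=0
Step 4: p0@ESC p1@ESC p2@ESC p3@ESC p4@ESC -> at (0,5): 0 [-], cum=0
Total visits = 0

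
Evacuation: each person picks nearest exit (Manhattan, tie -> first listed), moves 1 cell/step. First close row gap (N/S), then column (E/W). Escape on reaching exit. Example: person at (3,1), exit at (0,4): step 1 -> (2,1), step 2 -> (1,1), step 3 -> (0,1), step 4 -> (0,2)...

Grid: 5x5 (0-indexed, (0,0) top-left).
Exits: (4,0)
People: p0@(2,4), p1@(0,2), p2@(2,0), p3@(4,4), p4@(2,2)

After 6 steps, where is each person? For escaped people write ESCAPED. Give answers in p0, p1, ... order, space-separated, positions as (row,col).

Step 1: p0:(2,4)->(3,4) | p1:(0,2)->(1,2) | p2:(2,0)->(3,0) | p3:(4,4)->(4,3) | p4:(2,2)->(3,2)
Step 2: p0:(3,4)->(4,4) | p1:(1,2)->(2,2) | p2:(3,0)->(4,0)->EXIT | p3:(4,3)->(4,2) | p4:(3,2)->(4,2)
Step 3: p0:(4,4)->(4,3) | p1:(2,2)->(3,2) | p2:escaped | p3:(4,2)->(4,1) | p4:(4,2)->(4,1)
Step 4: p0:(4,3)->(4,2) | p1:(3,2)->(4,2) | p2:escaped | p3:(4,1)->(4,0)->EXIT | p4:(4,1)->(4,0)->EXIT
Step 5: p0:(4,2)->(4,1) | p1:(4,2)->(4,1) | p2:escaped | p3:escaped | p4:escaped
Step 6: p0:(4,1)->(4,0)->EXIT | p1:(4,1)->(4,0)->EXIT | p2:escaped | p3:escaped | p4:escaped

ESCAPED ESCAPED ESCAPED ESCAPED ESCAPED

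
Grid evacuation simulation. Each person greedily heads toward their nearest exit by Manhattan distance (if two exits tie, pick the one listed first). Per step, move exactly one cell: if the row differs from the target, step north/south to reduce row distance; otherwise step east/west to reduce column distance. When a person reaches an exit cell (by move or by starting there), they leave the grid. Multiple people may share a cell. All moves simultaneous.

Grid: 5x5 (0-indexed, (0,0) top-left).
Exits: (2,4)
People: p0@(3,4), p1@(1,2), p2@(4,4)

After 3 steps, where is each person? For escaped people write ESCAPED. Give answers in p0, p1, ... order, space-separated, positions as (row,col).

Step 1: p0:(3,4)->(2,4)->EXIT | p1:(1,2)->(2,2) | p2:(4,4)->(3,4)
Step 2: p0:escaped | p1:(2,2)->(2,3) | p2:(3,4)->(2,4)->EXIT
Step 3: p0:escaped | p1:(2,3)->(2,4)->EXIT | p2:escaped

ESCAPED ESCAPED ESCAPED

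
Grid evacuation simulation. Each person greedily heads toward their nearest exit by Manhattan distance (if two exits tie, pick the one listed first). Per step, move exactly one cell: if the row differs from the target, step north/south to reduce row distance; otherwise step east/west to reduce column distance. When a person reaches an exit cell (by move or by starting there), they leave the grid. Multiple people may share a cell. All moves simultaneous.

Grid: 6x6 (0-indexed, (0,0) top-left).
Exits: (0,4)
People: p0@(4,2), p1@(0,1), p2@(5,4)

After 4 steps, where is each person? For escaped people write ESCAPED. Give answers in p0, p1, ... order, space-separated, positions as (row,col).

Step 1: p0:(4,2)->(3,2) | p1:(0,1)->(0,2) | p2:(5,4)->(4,4)
Step 2: p0:(3,2)->(2,2) | p1:(0,2)->(0,3) | p2:(4,4)->(3,4)
Step 3: p0:(2,2)->(1,2) | p1:(0,3)->(0,4)->EXIT | p2:(3,4)->(2,4)
Step 4: p0:(1,2)->(0,2) | p1:escaped | p2:(2,4)->(1,4)

(0,2) ESCAPED (1,4)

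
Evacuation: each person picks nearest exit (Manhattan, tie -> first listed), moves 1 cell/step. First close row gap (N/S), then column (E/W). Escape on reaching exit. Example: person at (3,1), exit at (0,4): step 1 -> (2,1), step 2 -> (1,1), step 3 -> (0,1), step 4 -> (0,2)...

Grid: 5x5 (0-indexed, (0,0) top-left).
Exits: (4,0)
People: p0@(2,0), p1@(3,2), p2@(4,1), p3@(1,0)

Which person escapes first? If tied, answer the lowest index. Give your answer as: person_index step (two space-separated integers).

Answer: 2 1

Derivation:
Step 1: p0:(2,0)->(3,0) | p1:(3,2)->(4,2) | p2:(4,1)->(4,0)->EXIT | p3:(1,0)->(2,0)
Step 2: p0:(3,0)->(4,0)->EXIT | p1:(4,2)->(4,1) | p2:escaped | p3:(2,0)->(3,0)
Step 3: p0:escaped | p1:(4,1)->(4,0)->EXIT | p2:escaped | p3:(3,0)->(4,0)->EXIT
Exit steps: [2, 3, 1, 3]
First to escape: p2 at step 1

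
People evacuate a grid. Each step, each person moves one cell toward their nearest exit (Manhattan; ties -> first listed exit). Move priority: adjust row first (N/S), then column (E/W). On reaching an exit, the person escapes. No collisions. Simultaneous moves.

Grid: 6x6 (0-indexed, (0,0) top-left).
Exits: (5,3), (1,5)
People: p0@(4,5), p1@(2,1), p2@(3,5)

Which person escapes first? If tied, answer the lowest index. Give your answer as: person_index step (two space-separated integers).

Answer: 2 2

Derivation:
Step 1: p0:(4,5)->(5,5) | p1:(2,1)->(3,1) | p2:(3,5)->(2,5)
Step 2: p0:(5,5)->(5,4) | p1:(3,1)->(4,1) | p2:(2,5)->(1,5)->EXIT
Step 3: p0:(5,4)->(5,3)->EXIT | p1:(4,1)->(5,1) | p2:escaped
Step 4: p0:escaped | p1:(5,1)->(5,2) | p2:escaped
Step 5: p0:escaped | p1:(5,2)->(5,3)->EXIT | p2:escaped
Exit steps: [3, 5, 2]
First to escape: p2 at step 2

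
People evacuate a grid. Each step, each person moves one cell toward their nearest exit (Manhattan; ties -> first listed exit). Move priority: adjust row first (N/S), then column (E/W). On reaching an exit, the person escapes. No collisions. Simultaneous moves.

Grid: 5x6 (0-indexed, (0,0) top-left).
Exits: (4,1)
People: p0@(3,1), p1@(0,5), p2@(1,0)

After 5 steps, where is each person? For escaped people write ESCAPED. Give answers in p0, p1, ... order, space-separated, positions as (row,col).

Step 1: p0:(3,1)->(4,1)->EXIT | p1:(0,5)->(1,5) | p2:(1,0)->(2,0)
Step 2: p0:escaped | p1:(1,5)->(2,5) | p2:(2,0)->(3,0)
Step 3: p0:escaped | p1:(2,5)->(3,5) | p2:(3,0)->(4,0)
Step 4: p0:escaped | p1:(3,5)->(4,5) | p2:(4,0)->(4,1)->EXIT
Step 5: p0:escaped | p1:(4,5)->(4,4) | p2:escaped

ESCAPED (4,4) ESCAPED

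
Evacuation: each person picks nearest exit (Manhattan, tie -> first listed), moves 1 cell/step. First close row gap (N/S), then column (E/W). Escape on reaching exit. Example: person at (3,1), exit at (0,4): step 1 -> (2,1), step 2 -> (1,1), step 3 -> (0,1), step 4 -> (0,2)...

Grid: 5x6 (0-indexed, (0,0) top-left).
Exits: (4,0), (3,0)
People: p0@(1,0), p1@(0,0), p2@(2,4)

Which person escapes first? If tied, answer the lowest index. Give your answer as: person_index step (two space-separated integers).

Step 1: p0:(1,0)->(2,0) | p1:(0,0)->(1,0) | p2:(2,4)->(3,4)
Step 2: p0:(2,0)->(3,0)->EXIT | p1:(1,0)->(2,0) | p2:(3,4)->(3,3)
Step 3: p0:escaped | p1:(2,0)->(3,0)->EXIT | p2:(3,3)->(3,2)
Step 4: p0:escaped | p1:escaped | p2:(3,2)->(3,1)
Step 5: p0:escaped | p1:escaped | p2:(3,1)->(3,0)->EXIT
Exit steps: [2, 3, 5]
First to escape: p0 at step 2

Answer: 0 2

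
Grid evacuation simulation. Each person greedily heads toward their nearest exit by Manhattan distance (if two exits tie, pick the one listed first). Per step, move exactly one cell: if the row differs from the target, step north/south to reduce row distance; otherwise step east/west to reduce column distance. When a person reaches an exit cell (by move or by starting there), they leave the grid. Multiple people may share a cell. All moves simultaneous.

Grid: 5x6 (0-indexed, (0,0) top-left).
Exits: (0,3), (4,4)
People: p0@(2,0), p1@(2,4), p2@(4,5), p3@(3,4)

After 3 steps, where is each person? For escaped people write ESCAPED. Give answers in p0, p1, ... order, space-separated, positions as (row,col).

Step 1: p0:(2,0)->(1,0) | p1:(2,4)->(3,4) | p2:(4,5)->(4,4)->EXIT | p3:(3,4)->(4,4)->EXIT
Step 2: p0:(1,0)->(0,0) | p1:(3,4)->(4,4)->EXIT | p2:escaped | p3:escaped
Step 3: p0:(0,0)->(0,1) | p1:escaped | p2:escaped | p3:escaped

(0,1) ESCAPED ESCAPED ESCAPED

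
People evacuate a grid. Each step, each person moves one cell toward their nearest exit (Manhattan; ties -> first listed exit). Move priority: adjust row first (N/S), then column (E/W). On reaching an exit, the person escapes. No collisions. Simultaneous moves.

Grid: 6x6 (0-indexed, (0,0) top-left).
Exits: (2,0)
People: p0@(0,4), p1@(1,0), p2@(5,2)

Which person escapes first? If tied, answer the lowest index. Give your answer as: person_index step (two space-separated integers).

Step 1: p0:(0,4)->(1,4) | p1:(1,0)->(2,0)->EXIT | p2:(5,2)->(4,2)
Step 2: p0:(1,4)->(2,4) | p1:escaped | p2:(4,2)->(3,2)
Step 3: p0:(2,4)->(2,3) | p1:escaped | p2:(3,2)->(2,2)
Step 4: p0:(2,3)->(2,2) | p1:escaped | p2:(2,2)->(2,1)
Step 5: p0:(2,2)->(2,1) | p1:escaped | p2:(2,1)->(2,0)->EXIT
Step 6: p0:(2,1)->(2,0)->EXIT | p1:escaped | p2:escaped
Exit steps: [6, 1, 5]
First to escape: p1 at step 1

Answer: 1 1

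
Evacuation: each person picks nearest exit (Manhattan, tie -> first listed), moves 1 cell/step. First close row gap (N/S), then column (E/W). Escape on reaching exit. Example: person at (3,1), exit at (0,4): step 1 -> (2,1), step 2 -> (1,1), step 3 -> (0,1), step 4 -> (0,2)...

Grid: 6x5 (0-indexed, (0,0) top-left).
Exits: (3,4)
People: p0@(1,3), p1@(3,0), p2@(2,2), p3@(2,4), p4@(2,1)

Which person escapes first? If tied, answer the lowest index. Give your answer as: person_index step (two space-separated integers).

Step 1: p0:(1,3)->(2,3) | p1:(3,0)->(3,1) | p2:(2,2)->(3,2) | p3:(2,4)->(3,4)->EXIT | p4:(2,1)->(3,1)
Step 2: p0:(2,3)->(3,3) | p1:(3,1)->(3,2) | p2:(3,2)->(3,3) | p3:escaped | p4:(3,1)->(3,2)
Step 3: p0:(3,3)->(3,4)->EXIT | p1:(3,2)->(3,3) | p2:(3,3)->(3,4)->EXIT | p3:escaped | p4:(3,2)->(3,3)
Step 4: p0:escaped | p1:(3,3)->(3,4)->EXIT | p2:escaped | p3:escaped | p4:(3,3)->(3,4)->EXIT
Exit steps: [3, 4, 3, 1, 4]
First to escape: p3 at step 1

Answer: 3 1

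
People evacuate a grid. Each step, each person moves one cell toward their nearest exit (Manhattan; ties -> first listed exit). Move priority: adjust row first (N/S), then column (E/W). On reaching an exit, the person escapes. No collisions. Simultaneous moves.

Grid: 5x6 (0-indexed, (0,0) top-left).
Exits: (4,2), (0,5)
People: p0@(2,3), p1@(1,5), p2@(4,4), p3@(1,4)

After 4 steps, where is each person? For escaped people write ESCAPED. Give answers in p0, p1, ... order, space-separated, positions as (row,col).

Step 1: p0:(2,3)->(3,3) | p1:(1,5)->(0,5)->EXIT | p2:(4,4)->(4,3) | p3:(1,4)->(0,4)
Step 2: p0:(3,3)->(4,3) | p1:escaped | p2:(4,3)->(4,2)->EXIT | p3:(0,4)->(0,5)->EXIT
Step 3: p0:(4,3)->(4,2)->EXIT | p1:escaped | p2:escaped | p3:escaped

ESCAPED ESCAPED ESCAPED ESCAPED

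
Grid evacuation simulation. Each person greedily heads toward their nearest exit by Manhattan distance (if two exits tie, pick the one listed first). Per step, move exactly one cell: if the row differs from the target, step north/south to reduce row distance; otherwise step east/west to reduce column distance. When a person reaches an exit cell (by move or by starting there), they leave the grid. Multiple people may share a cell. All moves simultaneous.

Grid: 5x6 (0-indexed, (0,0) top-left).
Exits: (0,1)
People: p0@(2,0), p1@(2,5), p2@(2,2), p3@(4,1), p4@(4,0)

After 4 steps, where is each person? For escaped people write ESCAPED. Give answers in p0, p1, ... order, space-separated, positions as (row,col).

Step 1: p0:(2,0)->(1,0) | p1:(2,5)->(1,5) | p2:(2,2)->(1,2) | p3:(4,1)->(3,1) | p4:(4,0)->(3,0)
Step 2: p0:(1,0)->(0,0) | p1:(1,5)->(0,5) | p2:(1,2)->(0,2) | p3:(3,1)->(2,1) | p4:(3,0)->(2,0)
Step 3: p0:(0,0)->(0,1)->EXIT | p1:(0,5)->(0,4) | p2:(0,2)->(0,1)->EXIT | p3:(2,1)->(1,1) | p4:(2,0)->(1,0)
Step 4: p0:escaped | p1:(0,4)->(0,3) | p2:escaped | p3:(1,1)->(0,1)->EXIT | p4:(1,0)->(0,0)

ESCAPED (0,3) ESCAPED ESCAPED (0,0)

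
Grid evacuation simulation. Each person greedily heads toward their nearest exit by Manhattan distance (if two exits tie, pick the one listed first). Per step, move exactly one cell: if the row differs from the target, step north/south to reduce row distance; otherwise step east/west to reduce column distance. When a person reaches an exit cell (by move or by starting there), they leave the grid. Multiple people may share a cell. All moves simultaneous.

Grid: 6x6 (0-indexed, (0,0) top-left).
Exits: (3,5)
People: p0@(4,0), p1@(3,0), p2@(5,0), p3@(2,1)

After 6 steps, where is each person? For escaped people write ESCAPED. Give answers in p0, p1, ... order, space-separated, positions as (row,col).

Step 1: p0:(4,0)->(3,0) | p1:(3,0)->(3,1) | p2:(5,0)->(4,0) | p3:(2,1)->(3,1)
Step 2: p0:(3,0)->(3,1) | p1:(3,1)->(3,2) | p2:(4,0)->(3,0) | p3:(3,1)->(3,2)
Step 3: p0:(3,1)->(3,2) | p1:(3,2)->(3,3) | p2:(3,0)->(3,1) | p3:(3,2)->(3,3)
Step 4: p0:(3,2)->(3,3) | p1:(3,3)->(3,4) | p2:(3,1)->(3,2) | p3:(3,3)->(3,4)
Step 5: p0:(3,3)->(3,4) | p1:(3,4)->(3,5)->EXIT | p2:(3,2)->(3,3) | p3:(3,4)->(3,5)->EXIT
Step 6: p0:(3,4)->(3,5)->EXIT | p1:escaped | p2:(3,3)->(3,4) | p3:escaped

ESCAPED ESCAPED (3,4) ESCAPED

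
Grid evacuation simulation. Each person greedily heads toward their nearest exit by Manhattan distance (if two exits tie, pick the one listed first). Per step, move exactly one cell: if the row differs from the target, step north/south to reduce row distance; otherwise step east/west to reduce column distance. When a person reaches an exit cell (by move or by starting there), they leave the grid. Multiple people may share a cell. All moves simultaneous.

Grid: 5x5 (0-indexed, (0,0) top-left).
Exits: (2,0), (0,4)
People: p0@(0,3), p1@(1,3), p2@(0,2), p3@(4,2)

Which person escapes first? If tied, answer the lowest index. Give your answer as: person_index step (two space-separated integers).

Step 1: p0:(0,3)->(0,4)->EXIT | p1:(1,3)->(0,3) | p2:(0,2)->(0,3) | p3:(4,2)->(3,2)
Step 2: p0:escaped | p1:(0,3)->(0,4)->EXIT | p2:(0,3)->(0,4)->EXIT | p3:(3,2)->(2,2)
Step 3: p0:escaped | p1:escaped | p2:escaped | p3:(2,2)->(2,1)
Step 4: p0:escaped | p1:escaped | p2:escaped | p3:(2,1)->(2,0)->EXIT
Exit steps: [1, 2, 2, 4]
First to escape: p0 at step 1

Answer: 0 1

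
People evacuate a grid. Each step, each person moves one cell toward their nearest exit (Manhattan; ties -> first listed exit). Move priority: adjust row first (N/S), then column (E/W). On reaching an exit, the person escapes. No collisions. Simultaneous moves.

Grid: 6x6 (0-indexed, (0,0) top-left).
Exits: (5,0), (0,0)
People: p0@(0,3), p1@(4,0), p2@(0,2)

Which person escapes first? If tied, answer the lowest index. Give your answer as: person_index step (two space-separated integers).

Answer: 1 1

Derivation:
Step 1: p0:(0,3)->(0,2) | p1:(4,0)->(5,0)->EXIT | p2:(0,2)->(0,1)
Step 2: p0:(0,2)->(0,1) | p1:escaped | p2:(0,1)->(0,0)->EXIT
Step 3: p0:(0,1)->(0,0)->EXIT | p1:escaped | p2:escaped
Exit steps: [3, 1, 2]
First to escape: p1 at step 1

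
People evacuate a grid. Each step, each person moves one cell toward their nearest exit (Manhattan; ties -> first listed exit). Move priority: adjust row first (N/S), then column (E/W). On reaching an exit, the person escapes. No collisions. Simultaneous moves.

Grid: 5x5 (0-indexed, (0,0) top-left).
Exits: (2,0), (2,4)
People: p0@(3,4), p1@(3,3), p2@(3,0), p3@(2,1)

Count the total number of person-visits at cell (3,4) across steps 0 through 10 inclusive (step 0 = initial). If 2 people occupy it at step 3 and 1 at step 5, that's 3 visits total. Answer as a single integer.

Answer: 1

Derivation:
Step 0: p0@(3,4) p1@(3,3) p2@(3,0) p3@(2,1) -> at (3,4): 1 [p0], cum=1
Step 1: p0@ESC p1@(2,3) p2@ESC p3@ESC -> at (3,4): 0 [-], cum=1
Step 2: p0@ESC p1@ESC p2@ESC p3@ESC -> at (3,4): 0 [-], cum=1
Total visits = 1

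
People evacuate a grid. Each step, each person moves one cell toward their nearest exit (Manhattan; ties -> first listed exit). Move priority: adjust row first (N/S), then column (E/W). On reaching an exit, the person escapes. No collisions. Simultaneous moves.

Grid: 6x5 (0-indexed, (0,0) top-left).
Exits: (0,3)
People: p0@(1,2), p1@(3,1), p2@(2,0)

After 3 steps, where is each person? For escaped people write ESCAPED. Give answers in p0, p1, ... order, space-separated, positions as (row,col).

Step 1: p0:(1,2)->(0,2) | p1:(3,1)->(2,1) | p2:(2,0)->(1,0)
Step 2: p0:(0,2)->(0,3)->EXIT | p1:(2,1)->(1,1) | p2:(1,0)->(0,0)
Step 3: p0:escaped | p1:(1,1)->(0,1) | p2:(0,0)->(0,1)

ESCAPED (0,1) (0,1)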